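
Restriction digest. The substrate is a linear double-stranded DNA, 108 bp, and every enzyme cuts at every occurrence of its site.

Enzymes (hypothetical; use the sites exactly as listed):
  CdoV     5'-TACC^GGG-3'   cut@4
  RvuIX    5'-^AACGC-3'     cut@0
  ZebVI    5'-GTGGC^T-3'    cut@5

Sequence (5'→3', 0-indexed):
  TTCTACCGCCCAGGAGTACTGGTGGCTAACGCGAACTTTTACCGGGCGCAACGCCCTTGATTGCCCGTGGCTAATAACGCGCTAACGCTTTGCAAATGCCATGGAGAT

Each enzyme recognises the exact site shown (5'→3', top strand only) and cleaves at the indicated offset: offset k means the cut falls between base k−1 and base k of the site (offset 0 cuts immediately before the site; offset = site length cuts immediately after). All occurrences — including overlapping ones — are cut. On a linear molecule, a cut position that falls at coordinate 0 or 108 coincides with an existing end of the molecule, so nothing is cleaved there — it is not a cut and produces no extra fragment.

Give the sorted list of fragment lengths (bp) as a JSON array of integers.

Scan for sites:
  CdoV (TACCGGG, off=4): starts [39] → cuts [43]
  RvuIX (AACGC, off=0): starts [27, 49, 75, 83] → cuts [27, 49, 75, 83]
  ZebVI (GTGGCT, off=5): starts [21, 66] → cuts [26, 71]

All cut coordinates (distinct, sorted): [26, 27, 43, 49, 71, 75, 83]

Fragments:
  [0,26): 26 bp
  [26,27): 1 bp
  [27,43): 16 bp
  [43,49): 6 bp
  [49,71): 22 bp
  [71,75): 4 bp
  [75,83): 8 bp
  [83,108): 25 bp

[1,4,6,8,16,22,25,26]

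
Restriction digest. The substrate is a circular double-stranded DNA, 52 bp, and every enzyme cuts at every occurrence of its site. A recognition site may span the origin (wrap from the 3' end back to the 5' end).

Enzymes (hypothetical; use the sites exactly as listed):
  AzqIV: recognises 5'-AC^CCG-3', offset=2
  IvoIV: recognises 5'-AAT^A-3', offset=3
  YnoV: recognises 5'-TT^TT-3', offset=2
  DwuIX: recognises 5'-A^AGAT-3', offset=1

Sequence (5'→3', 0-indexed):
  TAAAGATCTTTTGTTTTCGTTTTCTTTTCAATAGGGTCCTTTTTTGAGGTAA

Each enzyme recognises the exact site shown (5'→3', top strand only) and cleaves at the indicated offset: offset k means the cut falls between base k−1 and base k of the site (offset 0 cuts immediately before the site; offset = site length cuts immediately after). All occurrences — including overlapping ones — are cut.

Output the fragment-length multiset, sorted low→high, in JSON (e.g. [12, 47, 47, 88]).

Per-enzyme occurrences:
  AzqIV (ACCCG, off=2): no sites
  IvoIV (AATA, off=3): starts [29, 50] → cuts [1, 32]
  YnoV (TTTT, off=2): starts [8, 13, 19, 24, 39, 40, 41] → cuts [10, 15, 21, 26, 41, 42, 43]
  DwuIX (AAGAT, off=1): starts [2] → cuts [3]

Pooled cuts: [1, 3, 10, 15, 21, 26, 32, 41, 42, 43]

Fragments:
  1→3: 2 bp
  3→10: 7 bp
  10→15: 5 bp
  15→21: 6 bp
  21→26: 5 bp
  26→32: 6 bp
  32→41: 9 bp
  41→42: 1 bp
  42→43: 1 bp
  43→1 (wrap): 52-43+1 = 10 bp

[1,1,2,5,5,6,6,7,9,10]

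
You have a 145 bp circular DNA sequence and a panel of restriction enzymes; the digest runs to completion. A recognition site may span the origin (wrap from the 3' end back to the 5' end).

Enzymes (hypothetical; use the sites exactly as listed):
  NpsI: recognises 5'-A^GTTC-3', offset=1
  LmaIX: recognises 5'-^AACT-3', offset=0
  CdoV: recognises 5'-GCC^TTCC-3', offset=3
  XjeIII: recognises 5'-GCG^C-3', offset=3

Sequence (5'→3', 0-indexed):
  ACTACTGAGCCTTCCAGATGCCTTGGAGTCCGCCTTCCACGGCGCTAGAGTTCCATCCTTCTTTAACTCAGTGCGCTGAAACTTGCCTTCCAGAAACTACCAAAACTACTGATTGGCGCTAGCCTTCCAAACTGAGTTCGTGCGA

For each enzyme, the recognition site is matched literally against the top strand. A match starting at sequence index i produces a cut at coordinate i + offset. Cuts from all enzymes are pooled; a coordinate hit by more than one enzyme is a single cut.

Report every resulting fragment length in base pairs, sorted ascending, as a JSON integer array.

[4,5,5,6,6,7,8,9,9,10,11,12,15,15,23]

Scan for sites:
  NpsI AGTTC/1: at [48, 134] ⇒ [49, 135]
  LmaIX AACT/0: at [64, 79, 94, 103, 129, 144] ⇒ [64, 79, 94, 103, 129, 144]
  CdoV GCCTTCC/3: at [8, 31, 84, 121] ⇒ [11, 34, 87, 124]
  XjeIII GCGC/3: at [41, 72, 115] ⇒ [44, 75, 118]

Pooled cuts: [11, 34, 44, 49, 64, 75, 79, 87, 94, 103, 118, 124, 129, 135, 144]

Fragment lengths:
  11→34: 23 bp
  34→44: 10 bp
  44→49: 5 bp
  49→64: 15 bp
  64→75: 11 bp
  75→79: 4 bp
  79→87: 8 bp
  87→94: 7 bp
  94→103: 9 bp
  103→118: 15 bp
  118→124: 6 bp
  124→129: 5 bp
  129→135: 6 bp
  135→144: 9 bp
  144→11 (wrap): 145-144+11 = 12 bp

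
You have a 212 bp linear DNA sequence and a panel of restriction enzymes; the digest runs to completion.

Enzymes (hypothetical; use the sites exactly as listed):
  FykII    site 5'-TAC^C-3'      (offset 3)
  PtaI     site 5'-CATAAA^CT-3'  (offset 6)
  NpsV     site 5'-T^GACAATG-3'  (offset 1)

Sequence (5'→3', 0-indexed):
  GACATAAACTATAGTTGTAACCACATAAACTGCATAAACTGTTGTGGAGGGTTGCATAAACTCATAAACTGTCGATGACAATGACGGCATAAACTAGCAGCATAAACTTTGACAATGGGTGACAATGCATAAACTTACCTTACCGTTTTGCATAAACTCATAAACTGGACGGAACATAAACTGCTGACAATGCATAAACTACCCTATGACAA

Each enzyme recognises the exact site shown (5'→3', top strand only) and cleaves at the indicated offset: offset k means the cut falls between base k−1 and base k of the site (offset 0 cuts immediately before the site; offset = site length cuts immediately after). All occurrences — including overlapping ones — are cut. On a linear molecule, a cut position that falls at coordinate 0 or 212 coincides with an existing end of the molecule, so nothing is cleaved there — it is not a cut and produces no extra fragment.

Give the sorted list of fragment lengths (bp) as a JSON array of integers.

Per-enzyme occurrences:
  FykII TACC/3: at [135, 140, 199] ⇒ [138, 143, 202]
  PtaI CATAAACT/6: at [2, 23, 32, 54, 62, 87, 100, 127, 150, 158, 174, 192] ⇒ [8, 29, 38, 60, 68, 93, 106, 133, 156, 164, 180, 198]
  NpsV TGACAATG/1: at [75, 109, 119, 184] ⇒ [76, 110, 120, 185]

All cut coordinates (distinct, sorted): [8, 29, 38, 60, 68, 76, 93, 106, 110, 120, 133, 138, 143, 156, 164, 180, 185, 198, 202]

Fragment lengths:
  [0,8): 8 bp
  [8,29): 21 bp
  [29,38): 9 bp
  [38,60): 22 bp
  [60,68): 8 bp
  [68,76): 8 bp
  [76,93): 17 bp
  [93,106): 13 bp
  [106,110): 4 bp
  [110,120): 10 bp
  [120,133): 13 bp
  [133,138): 5 bp
  [138,143): 5 bp
  [143,156): 13 bp
  [156,164): 8 bp
  [164,180): 16 bp
  [180,185): 5 bp
  [185,198): 13 bp
  [198,202): 4 bp
  [202,212): 10 bp

[4,4,5,5,5,8,8,8,8,9,10,10,13,13,13,13,16,17,21,22]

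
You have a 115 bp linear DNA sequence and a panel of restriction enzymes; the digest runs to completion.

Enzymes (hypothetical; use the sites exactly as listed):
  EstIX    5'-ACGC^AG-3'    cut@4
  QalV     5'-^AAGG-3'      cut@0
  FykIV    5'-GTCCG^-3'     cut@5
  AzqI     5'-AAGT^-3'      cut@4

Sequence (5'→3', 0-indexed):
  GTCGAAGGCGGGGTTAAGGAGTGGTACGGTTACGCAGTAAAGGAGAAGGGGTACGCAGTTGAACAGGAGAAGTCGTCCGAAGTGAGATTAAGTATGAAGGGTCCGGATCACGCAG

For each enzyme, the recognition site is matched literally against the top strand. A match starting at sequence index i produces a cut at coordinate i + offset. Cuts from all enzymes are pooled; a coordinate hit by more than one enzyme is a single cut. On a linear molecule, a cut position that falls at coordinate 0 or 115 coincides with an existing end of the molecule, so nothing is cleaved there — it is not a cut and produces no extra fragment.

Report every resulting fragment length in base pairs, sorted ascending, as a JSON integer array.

[2,3,4,4,4,6,6,8,9,10,11,11,17,20]

Per-enzyme occurrences:
  EstIX ACGCAG/4: at [31, 52, 109] ⇒ [35, 56, 113]
  QalV AAGG/0: at [4, 15, 39, 45, 96] ⇒ [4, 15, 39, 45, 96]
  FykIV GTCCG/5: at [74, 100] ⇒ [79, 105]
  AzqI AAGT/4: at [69, 79, 89] ⇒ [73, 83, 93]

Pooled cuts: [4, 15, 35, 39, 45, 56, 73, 79, 83, 93, 96, 105, 113]

Fragment lengths:
  [0,4): 4 bp
  [4,15): 11 bp
  [15,35): 20 bp
  [35,39): 4 bp
  [39,45): 6 bp
  [45,56): 11 bp
  [56,73): 17 bp
  [73,79): 6 bp
  [79,83): 4 bp
  [83,93): 10 bp
  [93,96): 3 bp
  [96,105): 9 bp
  [105,113): 8 bp
  [113,115): 2 bp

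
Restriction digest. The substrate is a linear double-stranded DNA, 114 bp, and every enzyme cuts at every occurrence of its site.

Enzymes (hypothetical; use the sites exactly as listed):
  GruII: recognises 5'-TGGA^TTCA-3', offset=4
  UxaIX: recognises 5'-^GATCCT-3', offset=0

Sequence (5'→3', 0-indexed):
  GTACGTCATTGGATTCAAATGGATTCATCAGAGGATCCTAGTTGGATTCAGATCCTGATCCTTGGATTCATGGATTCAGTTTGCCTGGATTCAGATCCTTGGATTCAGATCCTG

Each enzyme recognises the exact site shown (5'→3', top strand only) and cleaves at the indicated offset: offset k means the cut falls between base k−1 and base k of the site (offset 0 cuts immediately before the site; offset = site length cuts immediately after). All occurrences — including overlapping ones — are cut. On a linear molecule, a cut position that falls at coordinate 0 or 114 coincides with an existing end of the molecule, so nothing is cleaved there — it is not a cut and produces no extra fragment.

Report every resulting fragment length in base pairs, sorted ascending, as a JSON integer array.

Per-enzyme occurrences:
  GruII TGGATTCA/4: at [9, 19, 42, 62, 70, 85, 99] ⇒ [13, 23, 46, 66, 74, 89, 103]
  UxaIX GATCCT/0: at [33, 50, 56, 93, 107] ⇒ [33, 50, 56, 93, 107]

Pooled cuts: [13, 23, 33, 46, 50, 56, 66, 74, 89, 93, 103, 107]

Fragment lengths:
  [0,13): 13 bp
  [13,23): 10 bp
  [23,33): 10 bp
  [33,46): 13 bp
  [46,50): 4 bp
  [50,56): 6 bp
  [56,66): 10 bp
  [66,74): 8 bp
  [74,89): 15 bp
  [89,93): 4 bp
  [93,103): 10 bp
  [103,107): 4 bp
  [107,114): 7 bp

[4,4,4,6,7,8,10,10,10,10,13,13,15]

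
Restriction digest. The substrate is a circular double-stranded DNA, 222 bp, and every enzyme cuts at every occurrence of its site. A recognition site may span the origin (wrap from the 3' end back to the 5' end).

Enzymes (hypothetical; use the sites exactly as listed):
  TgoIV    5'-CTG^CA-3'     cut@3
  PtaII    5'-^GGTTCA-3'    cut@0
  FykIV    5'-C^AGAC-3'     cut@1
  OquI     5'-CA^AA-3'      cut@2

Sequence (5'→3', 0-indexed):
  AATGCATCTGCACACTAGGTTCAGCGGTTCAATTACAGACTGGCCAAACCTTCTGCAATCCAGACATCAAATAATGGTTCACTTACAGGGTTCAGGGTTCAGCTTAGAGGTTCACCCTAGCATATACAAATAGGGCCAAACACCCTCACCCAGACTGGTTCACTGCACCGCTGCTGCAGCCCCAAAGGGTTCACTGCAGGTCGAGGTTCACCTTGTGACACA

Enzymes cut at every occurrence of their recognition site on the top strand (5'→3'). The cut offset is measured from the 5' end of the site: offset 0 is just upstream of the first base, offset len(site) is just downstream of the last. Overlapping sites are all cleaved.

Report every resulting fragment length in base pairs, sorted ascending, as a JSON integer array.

Per-enzyme occurrences:
  TgoIV CTGCA/3: at [7, 52, 162, 173, 193] ⇒ [10, 55, 165, 176, 196]
  PtaII GGTTCA/0: at [17, 25, 75, 88, 95, 108, 156, 187, 204] ⇒ [17, 25, 75, 88, 95, 108, 156, 187, 204]
  FykIV CAGAC/1: at [35, 60, 150] ⇒ [36, 61, 151]
  OquI CAAA/2: at [44, 67, 126, 136, 182, 220] ⇒ [0, 46, 69, 128, 138, 184]

Pooled cuts: [0, 10, 17, 25, 36, 46, 55, 61, 69, 75, 88, 95, 108, 128, 138, 151, 156, 165, 176, 184, 187, 196, 204]

Fragments:
  0→10: 10 bp
  10→17: 7 bp
  17→25: 8 bp
  25→36: 11 bp
  36→46: 10 bp
  46→55: 9 bp
  55→61: 6 bp
  61→69: 8 bp
  69→75: 6 bp
  75→88: 13 bp
  88→95: 7 bp
  95→108: 13 bp
  108→128: 20 bp
  128→138: 10 bp
  138→151: 13 bp
  151→156: 5 bp
  156→165: 9 bp
  165→176: 11 bp
  176→184: 8 bp
  184→187: 3 bp
  187→196: 9 bp
  196→204: 8 bp
  204→0 (wrap): 222-204+0 = 18 bp

[3,5,6,6,7,7,8,8,8,8,9,9,9,10,10,10,11,11,13,13,13,18,20]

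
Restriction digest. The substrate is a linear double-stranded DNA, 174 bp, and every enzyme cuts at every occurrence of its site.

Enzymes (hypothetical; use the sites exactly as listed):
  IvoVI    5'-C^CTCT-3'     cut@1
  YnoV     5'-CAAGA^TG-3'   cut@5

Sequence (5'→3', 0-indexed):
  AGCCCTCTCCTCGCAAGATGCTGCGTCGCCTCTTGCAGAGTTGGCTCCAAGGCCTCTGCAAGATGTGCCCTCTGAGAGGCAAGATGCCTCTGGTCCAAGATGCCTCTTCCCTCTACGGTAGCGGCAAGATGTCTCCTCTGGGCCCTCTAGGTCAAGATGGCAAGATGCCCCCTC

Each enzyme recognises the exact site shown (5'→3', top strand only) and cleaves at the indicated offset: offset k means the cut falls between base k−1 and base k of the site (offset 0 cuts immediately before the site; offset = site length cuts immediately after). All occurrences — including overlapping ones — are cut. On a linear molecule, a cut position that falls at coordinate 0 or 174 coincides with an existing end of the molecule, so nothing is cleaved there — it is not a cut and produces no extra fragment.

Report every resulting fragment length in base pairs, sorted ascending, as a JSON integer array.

[3,3,4,6,6,7,8,9,9,10,11,13,13,14,15,19,24]

Site scan:
  IvoVI (CCTCT, off=1): starts [3, 28, 52, 68, 86, 102, 109, 134, 143] → cuts [4, 29, 53, 69, 87, 103, 110, 135, 144]
  YnoV (CAAGATG, off=5): starts [13, 58, 79, 95, 124, 152, 160] → cuts [18, 63, 84, 100, 129, 157, 165]

All cut coordinates (distinct, sorted): [4, 18, 29, 53, 63, 69, 84, 87, 100, 103, 110, 129, 135, 144, 157, 165]

Fragments:
  [0,4): 4 bp
  [4,18): 14 bp
  [18,29): 11 bp
  [29,53): 24 bp
  [53,63): 10 bp
  [63,69): 6 bp
  [69,84): 15 bp
  [84,87): 3 bp
  [87,100): 13 bp
  [100,103): 3 bp
  [103,110): 7 bp
  [110,129): 19 bp
  [129,135): 6 bp
  [135,144): 9 bp
  [144,157): 13 bp
  [157,165): 8 bp
  [165,174): 9 bp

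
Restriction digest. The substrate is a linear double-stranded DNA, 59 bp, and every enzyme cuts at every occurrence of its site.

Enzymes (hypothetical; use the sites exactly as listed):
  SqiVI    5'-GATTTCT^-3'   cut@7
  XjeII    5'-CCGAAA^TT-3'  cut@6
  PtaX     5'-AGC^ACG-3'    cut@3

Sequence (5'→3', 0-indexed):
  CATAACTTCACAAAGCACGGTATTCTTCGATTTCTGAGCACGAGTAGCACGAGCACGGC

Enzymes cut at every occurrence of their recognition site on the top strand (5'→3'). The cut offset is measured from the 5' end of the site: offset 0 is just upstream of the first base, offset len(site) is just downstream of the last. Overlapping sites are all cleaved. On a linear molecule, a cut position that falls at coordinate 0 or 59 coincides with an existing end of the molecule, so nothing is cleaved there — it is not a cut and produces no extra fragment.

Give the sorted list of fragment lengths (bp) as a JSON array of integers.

[4,5,6,9,16,19]

Scan for sites:
  SqiVI GATTTCT/7: at [28] ⇒ [35]
  XjeII (CCGAAATT, off=6): no sites
  PtaX AGCACG/3: at [13, 36, 45, 51] ⇒ [16, 39, 48, 54]

All cut coordinates (distinct, sorted): [16, 35, 39, 48, 54]

Fragment lengths:
  [0,16): 16 bp
  [16,35): 19 bp
  [35,39): 4 bp
  [39,48): 9 bp
  [48,54): 6 bp
  [54,59): 5 bp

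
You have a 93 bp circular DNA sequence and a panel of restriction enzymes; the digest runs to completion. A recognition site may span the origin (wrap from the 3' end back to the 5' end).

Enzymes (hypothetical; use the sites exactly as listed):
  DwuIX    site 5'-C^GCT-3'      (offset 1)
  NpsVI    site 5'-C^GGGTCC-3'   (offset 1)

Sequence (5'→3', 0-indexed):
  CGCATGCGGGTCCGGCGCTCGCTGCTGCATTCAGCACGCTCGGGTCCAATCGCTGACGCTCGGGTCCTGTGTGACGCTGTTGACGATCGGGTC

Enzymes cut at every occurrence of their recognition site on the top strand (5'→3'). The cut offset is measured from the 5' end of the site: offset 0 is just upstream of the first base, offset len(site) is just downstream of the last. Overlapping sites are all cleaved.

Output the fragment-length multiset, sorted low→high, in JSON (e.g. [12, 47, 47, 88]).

[4,4,4,6,9,10,12,13,14,17]

Per-enzyme occurrences:
  DwuIX (CGCT, off=1): starts [15, 19, 36, 50, 56, 74] → cuts [16, 20, 37, 51, 57, 75]
  NpsVI (CGGGTCC, off=1): starts [6, 40, 60, 87] → cuts [7, 41, 61, 88]

Pooled cuts: [7, 16, 20, 37, 41, 51, 57, 61, 75, 88]

Fragments:
  7→16: 9 bp
  16→20: 4 bp
  20→37: 17 bp
  37→41: 4 bp
  41→51: 10 bp
  51→57: 6 bp
  57→61: 4 bp
  61→75: 14 bp
  75→88: 13 bp
  88→7 (wrap): 93-88+7 = 12 bp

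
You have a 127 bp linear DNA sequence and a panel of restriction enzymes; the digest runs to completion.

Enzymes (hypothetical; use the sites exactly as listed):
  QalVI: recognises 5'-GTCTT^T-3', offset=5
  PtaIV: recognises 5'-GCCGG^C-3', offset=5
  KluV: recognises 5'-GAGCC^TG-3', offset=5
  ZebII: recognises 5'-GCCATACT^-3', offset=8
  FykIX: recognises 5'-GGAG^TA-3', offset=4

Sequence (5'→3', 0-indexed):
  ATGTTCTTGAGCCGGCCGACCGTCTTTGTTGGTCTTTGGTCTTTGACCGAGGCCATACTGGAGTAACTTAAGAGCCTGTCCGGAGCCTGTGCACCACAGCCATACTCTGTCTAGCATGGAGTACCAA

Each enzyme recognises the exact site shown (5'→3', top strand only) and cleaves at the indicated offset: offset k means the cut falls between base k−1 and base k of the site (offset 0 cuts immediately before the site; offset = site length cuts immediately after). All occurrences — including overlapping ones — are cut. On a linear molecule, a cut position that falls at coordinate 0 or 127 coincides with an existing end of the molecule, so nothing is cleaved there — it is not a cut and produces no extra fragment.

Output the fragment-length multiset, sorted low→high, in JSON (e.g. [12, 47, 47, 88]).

[4,6,7,10,11,11,13,15,15,16,19]

Scan for sites:
  QalVI GTCTTT/5: at [21, 31, 38] ⇒ [26, 36, 43]
  PtaIV GCCGGC/5: at [10] ⇒ [15]
  KluV GAGCCTG/5: at [71, 82] ⇒ [76, 87]
  ZebII GCCATACT/8: at [51, 98] ⇒ [59, 106]
  FykIX GGAGTA/4: at [59, 117] ⇒ [63, 121]

All cut coordinates (distinct, sorted): [15, 26, 36, 43, 59, 63, 76, 87, 106, 121]

Fragments:
  [0,15): 15 bp
  [15,26): 11 bp
  [26,36): 10 bp
  [36,43): 7 bp
  [43,59): 16 bp
  [59,63): 4 bp
  [63,76): 13 bp
  [76,87): 11 bp
  [87,106): 19 bp
  [106,121): 15 bp
  [121,127): 6 bp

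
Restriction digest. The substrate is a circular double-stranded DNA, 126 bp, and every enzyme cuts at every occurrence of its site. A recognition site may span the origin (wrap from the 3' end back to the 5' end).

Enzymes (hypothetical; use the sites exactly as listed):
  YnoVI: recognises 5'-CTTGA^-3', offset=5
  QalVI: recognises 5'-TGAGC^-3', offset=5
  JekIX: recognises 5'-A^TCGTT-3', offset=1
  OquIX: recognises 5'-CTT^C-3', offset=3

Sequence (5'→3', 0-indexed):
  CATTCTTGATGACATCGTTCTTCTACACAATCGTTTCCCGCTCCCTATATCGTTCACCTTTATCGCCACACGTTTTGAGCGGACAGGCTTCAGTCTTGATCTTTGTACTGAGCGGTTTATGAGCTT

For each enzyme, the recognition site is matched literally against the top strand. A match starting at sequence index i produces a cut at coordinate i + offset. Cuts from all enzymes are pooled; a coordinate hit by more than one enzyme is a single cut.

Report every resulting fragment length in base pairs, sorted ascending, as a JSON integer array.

[2,5,8,8,9,9,10,11,14,19,31]

Site scan:
  YnoVI CTTGA/5: at [4, 94] ⇒ [9, 99]
  QalVI TGAGC/5: at [75, 108, 119] ⇒ [80, 113, 124]
  JekIX ATCGTT/1: at [13, 29, 48] ⇒ [14, 30, 49]
  OquIX CTTC/3: at [19, 87, 123] ⇒ [0, 22, 90]

All cut coordinates (distinct, sorted): [0, 9, 14, 22, 30, 49, 80, 90, 99, 113, 124]

Fragment lengths:
  0→9: 9 bp
  9→14: 5 bp
  14→22: 8 bp
  22→30: 8 bp
  30→49: 19 bp
  49→80: 31 bp
  80→90: 10 bp
  90→99: 9 bp
  99→113: 14 bp
  113→124: 11 bp
  124→0 (wrap): 126-124+0 = 2 bp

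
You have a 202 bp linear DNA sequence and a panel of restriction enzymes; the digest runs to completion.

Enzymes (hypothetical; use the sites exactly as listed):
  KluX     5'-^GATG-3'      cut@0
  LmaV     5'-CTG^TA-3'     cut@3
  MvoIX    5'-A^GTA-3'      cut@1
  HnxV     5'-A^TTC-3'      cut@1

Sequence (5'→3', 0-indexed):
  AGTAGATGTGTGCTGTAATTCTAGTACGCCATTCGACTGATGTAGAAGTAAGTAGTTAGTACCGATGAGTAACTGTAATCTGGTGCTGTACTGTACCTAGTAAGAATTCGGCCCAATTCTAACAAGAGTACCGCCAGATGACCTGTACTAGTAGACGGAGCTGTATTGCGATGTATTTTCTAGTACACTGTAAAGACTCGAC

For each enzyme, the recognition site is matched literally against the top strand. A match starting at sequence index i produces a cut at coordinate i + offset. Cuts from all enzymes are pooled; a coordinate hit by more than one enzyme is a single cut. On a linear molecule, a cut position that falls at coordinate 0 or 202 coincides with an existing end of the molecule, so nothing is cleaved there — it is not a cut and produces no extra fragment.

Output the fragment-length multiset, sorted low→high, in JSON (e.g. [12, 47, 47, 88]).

[1,3,3,4,5,5,5,5,5,6,6,7,7,7,7,8,8,9,9,9,10,11,11,12,13,13,13]

Scan for sites:
  KluX (GATG, off=0): starts [4, 38, 63, 136, 169] → cuts [4, 38, 63, 136, 169]
  LmaV (CTGTA, off=3): starts [12, 72, 85, 90, 142, 160, 187] → cuts [15, 75, 88, 93, 145, 163, 190]
  MvoIX (AGTA, off=1): starts [0, 22, 46, 50, 57, 67, 98, 126, 149, 181] → cuts [1, 23, 47, 51, 58, 68, 99, 127, 150, 182]
  HnxV (ATTC, off=1): starts [17, 30, 105, 115] → cuts [18, 31, 106, 116]

Pooled cuts: [1, 4, 15, 18, 23, 31, 38, 47, 51, 58, 63, 68, 75, 88, 93, 99, 106, 116, 127, 136, 145, 150, 163, 169, 182, 190]

Fragment lengths:
  [0,1): 1 bp
  [1,4): 3 bp
  [4,15): 11 bp
  [15,18): 3 bp
  [18,23): 5 bp
  [23,31): 8 bp
  [31,38): 7 bp
  [38,47): 9 bp
  [47,51): 4 bp
  [51,58): 7 bp
  [58,63): 5 bp
  [63,68): 5 bp
  [68,75): 7 bp
  [75,88): 13 bp
  [88,93): 5 bp
  [93,99): 6 bp
  [99,106): 7 bp
  [106,116): 10 bp
  [116,127): 11 bp
  [127,136): 9 bp
  [136,145): 9 bp
  [145,150): 5 bp
  [150,163): 13 bp
  [163,169): 6 bp
  [169,182): 13 bp
  [182,190): 8 bp
  [190,202): 12 bp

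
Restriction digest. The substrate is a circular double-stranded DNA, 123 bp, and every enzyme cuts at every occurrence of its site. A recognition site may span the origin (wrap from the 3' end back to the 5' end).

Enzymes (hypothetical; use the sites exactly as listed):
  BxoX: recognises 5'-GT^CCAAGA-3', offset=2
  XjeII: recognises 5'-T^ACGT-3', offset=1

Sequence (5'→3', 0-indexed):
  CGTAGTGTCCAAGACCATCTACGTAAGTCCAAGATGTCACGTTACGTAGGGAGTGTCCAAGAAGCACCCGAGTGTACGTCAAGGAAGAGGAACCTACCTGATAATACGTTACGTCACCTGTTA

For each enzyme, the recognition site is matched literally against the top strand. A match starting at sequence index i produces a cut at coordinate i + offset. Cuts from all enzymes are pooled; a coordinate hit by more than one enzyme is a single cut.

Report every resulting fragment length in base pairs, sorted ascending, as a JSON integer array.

[5,8,9,12,12,13,15,19,30]

Per-enzyme occurrences:
  BxoX (GTCCAAGA, off=2): starts [6, 26, 54] → cuts [8, 28, 56]
  XjeII (TACGT, off=1): starts [19, 42, 74, 104, 109, 121] → cuts [20, 43, 75, 105, 110, 122]

Pooled cuts: [8, 20, 28, 43, 56, 75, 105, 110, 122]

Fragment lengths:
  8→20: 12 bp
  20→28: 8 bp
  28→43: 15 bp
  43→56: 13 bp
  56→75: 19 bp
  75→105: 30 bp
  105→110: 5 bp
  110→122: 12 bp
  122→8 (wrap): 123-122+8 = 9 bp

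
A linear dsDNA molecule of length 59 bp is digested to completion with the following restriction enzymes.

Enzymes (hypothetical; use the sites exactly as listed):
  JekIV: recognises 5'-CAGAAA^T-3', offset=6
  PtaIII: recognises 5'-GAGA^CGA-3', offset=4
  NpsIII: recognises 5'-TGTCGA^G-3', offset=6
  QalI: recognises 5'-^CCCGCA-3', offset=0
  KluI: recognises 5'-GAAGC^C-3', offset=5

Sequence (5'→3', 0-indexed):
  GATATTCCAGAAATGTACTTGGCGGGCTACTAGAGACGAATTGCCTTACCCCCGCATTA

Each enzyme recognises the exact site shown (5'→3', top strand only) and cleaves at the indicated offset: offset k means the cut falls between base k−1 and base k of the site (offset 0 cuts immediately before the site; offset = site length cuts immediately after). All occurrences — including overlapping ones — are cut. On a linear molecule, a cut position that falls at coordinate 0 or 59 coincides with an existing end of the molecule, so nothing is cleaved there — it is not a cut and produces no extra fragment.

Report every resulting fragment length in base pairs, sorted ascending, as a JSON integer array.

[9,13,14,23]

Scan for sites:
  JekIV (CAGAAAT, off=6): starts [7] → cuts [13]
  PtaIII (GAGACGA, off=4): starts [32] → cuts [36]
  NpsIII (TGTCGAG, off=6): no sites
  QalI (CCCGCA, off=0): starts [50] → cuts [50]
  KluI (GAAGCC, off=5): no sites

Pooled cuts: [13, 36, 50]

Fragment lengths:
  [0,13): 13 bp
  [13,36): 23 bp
  [36,50): 14 bp
  [50,59): 9 bp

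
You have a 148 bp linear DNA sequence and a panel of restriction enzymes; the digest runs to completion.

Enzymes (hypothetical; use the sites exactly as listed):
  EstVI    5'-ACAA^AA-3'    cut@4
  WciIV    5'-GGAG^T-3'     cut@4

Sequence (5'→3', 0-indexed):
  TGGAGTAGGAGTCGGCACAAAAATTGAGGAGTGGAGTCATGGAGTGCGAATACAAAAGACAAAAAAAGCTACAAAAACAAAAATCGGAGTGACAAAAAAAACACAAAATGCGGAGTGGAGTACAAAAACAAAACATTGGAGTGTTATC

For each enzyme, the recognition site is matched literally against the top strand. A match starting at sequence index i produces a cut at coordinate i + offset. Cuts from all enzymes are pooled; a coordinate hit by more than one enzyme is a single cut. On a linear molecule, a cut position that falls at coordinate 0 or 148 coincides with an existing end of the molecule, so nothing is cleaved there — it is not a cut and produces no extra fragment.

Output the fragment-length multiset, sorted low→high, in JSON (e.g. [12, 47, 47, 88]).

[5,5,5,5,6,6,6,6,7,7,8,9,9,9,10,11,11,11,12]

Scan for sites:
  EstVI (ACAAAA, off=4): starts [16, 51, 58, 70, 76, 91, 102, 121, 127] → cuts [20, 55, 62, 74, 80, 95, 106, 125, 131]
  WciIV (GGAGT, off=4): starts [1, 7, 27, 32, 40, 85, 111, 116, 137] → cuts [5, 11, 31, 36, 44, 89, 115, 120, 141]

Pooled cuts: [5, 11, 20, 31, 36, 44, 55, 62, 74, 80, 89, 95, 106, 115, 120, 125, 131, 141]

Fragments:
  [0,5): 5 bp
  [5,11): 6 bp
  [11,20): 9 bp
  [20,31): 11 bp
  [31,36): 5 bp
  [36,44): 8 bp
  [44,55): 11 bp
  [55,62): 7 bp
  [62,74): 12 bp
  [74,80): 6 bp
  [80,89): 9 bp
  [89,95): 6 bp
  [95,106): 11 bp
  [106,115): 9 bp
  [115,120): 5 bp
  [120,125): 5 bp
  [125,131): 6 bp
  [131,141): 10 bp
  [141,148): 7 bp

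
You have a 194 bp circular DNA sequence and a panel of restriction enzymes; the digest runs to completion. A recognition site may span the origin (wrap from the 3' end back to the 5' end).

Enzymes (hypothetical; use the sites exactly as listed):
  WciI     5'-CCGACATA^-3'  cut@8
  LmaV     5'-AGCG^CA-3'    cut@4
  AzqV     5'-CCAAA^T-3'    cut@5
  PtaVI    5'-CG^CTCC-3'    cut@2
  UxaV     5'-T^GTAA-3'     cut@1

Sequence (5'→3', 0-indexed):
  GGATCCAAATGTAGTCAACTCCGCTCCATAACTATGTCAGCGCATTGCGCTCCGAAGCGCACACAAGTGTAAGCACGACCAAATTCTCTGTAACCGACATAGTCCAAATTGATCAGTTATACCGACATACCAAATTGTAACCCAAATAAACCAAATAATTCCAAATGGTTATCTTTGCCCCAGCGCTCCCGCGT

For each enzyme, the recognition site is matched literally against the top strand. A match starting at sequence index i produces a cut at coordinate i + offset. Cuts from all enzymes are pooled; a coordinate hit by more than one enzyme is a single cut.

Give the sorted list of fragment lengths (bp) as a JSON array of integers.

Site scan:
  WciI CCGACATA/8: at [93, 121] ⇒ [101, 129]
  LmaV AGCGCA/4: at [38, 55] ⇒ [42, 59]
  AzqV CCAAAT/5: at [4, 78, 103, 129, 141, 150, 160] ⇒ [9, 83, 108, 134, 146, 155, 165]
  PtaVI CGCTCC/2: at [21, 47, 183] ⇒ [23, 49, 185]
  UxaV TGTAA/1: at [67, 88, 135] ⇒ [68, 89, 136]

Pooled cuts: [9, 23, 42, 49, 59, 68, 83, 89, 101, 108, 129, 134, 136, 146, 155, 165, 185]

Fragment lengths:
  9→23: 14 bp
  23→42: 19 bp
  42→49: 7 bp
  49→59: 10 bp
  59→68: 9 bp
  68→83: 15 bp
  83→89: 6 bp
  89→101: 12 bp
  101→108: 7 bp
  108→129: 21 bp
  129→134: 5 bp
  134→136: 2 bp
  136→146: 10 bp
  146→155: 9 bp
  155→165: 10 bp
  165→185: 20 bp
  185→9 (wrap): 194-185+9 = 18 bp

[2,5,6,7,7,9,9,10,10,10,12,14,15,18,19,20,21]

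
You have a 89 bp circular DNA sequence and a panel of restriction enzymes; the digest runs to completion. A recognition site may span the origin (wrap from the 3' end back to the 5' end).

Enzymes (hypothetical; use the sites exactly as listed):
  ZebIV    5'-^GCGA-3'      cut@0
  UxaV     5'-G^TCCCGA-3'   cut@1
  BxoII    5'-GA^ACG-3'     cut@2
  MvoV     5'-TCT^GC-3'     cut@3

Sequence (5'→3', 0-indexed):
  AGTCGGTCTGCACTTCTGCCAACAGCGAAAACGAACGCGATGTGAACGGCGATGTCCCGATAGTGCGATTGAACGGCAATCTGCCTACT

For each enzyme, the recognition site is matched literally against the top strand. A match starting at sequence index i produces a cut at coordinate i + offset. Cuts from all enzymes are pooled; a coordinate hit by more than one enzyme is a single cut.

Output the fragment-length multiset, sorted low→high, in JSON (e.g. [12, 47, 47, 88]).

Site scan:
  ZebIV GCGA/0: at [24, 36, 48, 64] ⇒ [24, 36, 48, 64]
  UxaV GTCCCGA/1: at [53] ⇒ [54]
  BxoII GAACG/2: at [32, 43, 70] ⇒ [34, 45, 72]
  MvoV TCTGC/3: at [6, 14, 79] ⇒ [9, 17, 82]

All cut coordinates (distinct, sorted): [9, 17, 24, 34, 36, 45, 48, 54, 64, 72, 82]

Fragment lengths:
  9→17: 8 bp
  17→24: 7 bp
  24→34: 10 bp
  34→36: 2 bp
  36→45: 9 bp
  45→48: 3 bp
  48→54: 6 bp
  54→64: 10 bp
  64→72: 8 bp
  72→82: 10 bp
  82→9 (wrap): 89-82+9 = 16 bp

[2,3,6,7,8,8,9,10,10,10,16]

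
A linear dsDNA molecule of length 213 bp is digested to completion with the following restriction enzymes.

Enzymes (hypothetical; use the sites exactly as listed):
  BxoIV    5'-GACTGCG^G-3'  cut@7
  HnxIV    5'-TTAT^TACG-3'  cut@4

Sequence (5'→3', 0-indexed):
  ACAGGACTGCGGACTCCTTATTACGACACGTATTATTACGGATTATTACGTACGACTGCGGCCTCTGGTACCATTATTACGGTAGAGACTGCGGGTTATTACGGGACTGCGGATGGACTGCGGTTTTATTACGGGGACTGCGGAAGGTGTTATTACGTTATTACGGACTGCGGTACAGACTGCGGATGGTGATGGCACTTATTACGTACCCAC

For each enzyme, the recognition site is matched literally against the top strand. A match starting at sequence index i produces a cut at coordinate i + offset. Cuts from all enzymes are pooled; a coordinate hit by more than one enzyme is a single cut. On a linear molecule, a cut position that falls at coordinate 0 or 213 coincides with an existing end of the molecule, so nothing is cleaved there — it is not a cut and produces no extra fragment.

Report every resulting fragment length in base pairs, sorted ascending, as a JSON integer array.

Scan for sites:
  BxoIV GACTGCGG/7: at [4, 53, 86, 104, 115, 135, 165, 177] ⇒ [11, 60, 93, 111, 122, 142, 172, 184]
  HnxIV TTATTACG/4: at [17, 32, 42, 73, 95, 125, 149, 157, 198] ⇒ [21, 36, 46, 77, 99, 129, 153, 161, 202]

Pooled cuts: [11, 21, 36, 46, 60, 77, 93, 99, 111, 122, 129, 142, 153, 161, 172, 184, 202]

Fragments:
  [0,11): 11 bp
  [11,21): 10 bp
  [21,36): 15 bp
  [36,46): 10 bp
  [46,60): 14 bp
  [60,77): 17 bp
  [77,93): 16 bp
  [93,99): 6 bp
  [99,111): 12 bp
  [111,122): 11 bp
  [122,129): 7 bp
  [129,142): 13 bp
  [142,153): 11 bp
  [153,161): 8 bp
  [161,172): 11 bp
  [172,184): 12 bp
  [184,202): 18 bp
  [202,213): 11 bp

[6,7,8,10,10,11,11,11,11,11,12,12,13,14,15,16,17,18]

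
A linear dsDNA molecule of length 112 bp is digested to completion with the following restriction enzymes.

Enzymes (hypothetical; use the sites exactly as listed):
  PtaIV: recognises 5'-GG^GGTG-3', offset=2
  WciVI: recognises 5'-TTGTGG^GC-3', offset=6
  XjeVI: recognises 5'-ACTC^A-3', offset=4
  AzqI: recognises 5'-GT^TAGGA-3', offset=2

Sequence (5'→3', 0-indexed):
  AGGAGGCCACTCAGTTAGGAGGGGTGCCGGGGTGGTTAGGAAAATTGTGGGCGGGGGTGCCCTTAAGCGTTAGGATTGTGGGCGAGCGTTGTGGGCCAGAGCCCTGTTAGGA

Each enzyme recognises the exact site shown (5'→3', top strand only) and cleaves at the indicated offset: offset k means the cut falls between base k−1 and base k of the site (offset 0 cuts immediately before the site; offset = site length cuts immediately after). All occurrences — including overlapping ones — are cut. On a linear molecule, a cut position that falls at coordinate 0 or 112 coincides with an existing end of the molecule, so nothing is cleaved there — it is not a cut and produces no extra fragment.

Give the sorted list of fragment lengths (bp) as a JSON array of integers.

[3,5,5,6,7,8,11,12,13,13,14,15]

Per-enzyme occurrences:
  PtaIV GGGGTG/2: at [20, 28, 53] ⇒ [22, 30, 55]
  WciVI TTGTGGGC/6: at [44, 75, 88] ⇒ [50, 81, 94]
  XjeVI ACTCA/4: at [8] ⇒ [12]
  AzqI GTTAGGA/2: at [13, 34, 68, 105] ⇒ [15, 36, 70, 107]

Pooled cuts: [12, 15, 22, 30, 36, 50, 55, 70, 81, 94, 107]

Fragment lengths:
  [0,12): 12 bp
  [12,15): 3 bp
  [15,22): 7 bp
  [22,30): 8 bp
  [30,36): 6 bp
  [36,50): 14 bp
  [50,55): 5 bp
  [55,70): 15 bp
  [70,81): 11 bp
  [81,94): 13 bp
  [94,107): 13 bp
  [107,112): 5 bp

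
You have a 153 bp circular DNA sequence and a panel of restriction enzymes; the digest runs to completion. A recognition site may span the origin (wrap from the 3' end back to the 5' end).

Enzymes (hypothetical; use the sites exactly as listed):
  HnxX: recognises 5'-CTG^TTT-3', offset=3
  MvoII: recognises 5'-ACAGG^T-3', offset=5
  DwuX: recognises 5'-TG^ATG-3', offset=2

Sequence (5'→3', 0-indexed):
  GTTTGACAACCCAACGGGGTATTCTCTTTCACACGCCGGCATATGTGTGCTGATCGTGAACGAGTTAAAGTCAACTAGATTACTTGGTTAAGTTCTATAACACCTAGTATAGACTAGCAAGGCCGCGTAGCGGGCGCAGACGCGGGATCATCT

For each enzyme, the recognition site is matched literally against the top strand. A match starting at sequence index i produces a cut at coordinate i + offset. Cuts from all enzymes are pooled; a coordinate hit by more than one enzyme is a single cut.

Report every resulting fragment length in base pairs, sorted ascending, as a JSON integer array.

Scan for sites:
  HnxX CTGTTT/3: at [151] ⇒ [1]
  MvoII (ACAGGT, off=5): no sites
  DwuX (TGATG, off=2): no sites

Pooled cuts: [1]

Fragments:
  1→1 (wrap): 153-1+1 = 153 bp

[153]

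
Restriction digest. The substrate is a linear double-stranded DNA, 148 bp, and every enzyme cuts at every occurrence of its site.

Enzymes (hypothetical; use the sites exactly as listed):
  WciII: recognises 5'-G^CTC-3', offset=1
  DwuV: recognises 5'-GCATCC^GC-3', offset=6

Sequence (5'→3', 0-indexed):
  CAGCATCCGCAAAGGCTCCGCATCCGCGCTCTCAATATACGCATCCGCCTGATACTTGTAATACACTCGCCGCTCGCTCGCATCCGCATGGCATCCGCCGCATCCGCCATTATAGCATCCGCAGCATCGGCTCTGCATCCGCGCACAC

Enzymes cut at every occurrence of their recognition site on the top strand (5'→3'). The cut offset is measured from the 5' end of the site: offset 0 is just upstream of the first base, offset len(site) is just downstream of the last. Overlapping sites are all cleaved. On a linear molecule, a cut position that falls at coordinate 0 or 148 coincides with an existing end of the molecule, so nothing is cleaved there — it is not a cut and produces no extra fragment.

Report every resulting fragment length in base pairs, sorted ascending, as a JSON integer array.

Per-enzyme occurrences:
  WciII GCTC/1: at [14, 27, 71, 75, 129] ⇒ [15, 28, 72, 76, 130]
  DwuV GCATCCGC/6: at [2, 19, 40, 79, 90, 99, 114, 134] ⇒ [8, 25, 46, 85, 96, 105, 120, 140]

All cut coordinates (distinct, sorted): [8, 15, 25, 28, 46, 72, 76, 85, 96, 105, 120, 130, 140]

Fragments:
  [0,8): 8 bp
  [8,15): 7 bp
  [15,25): 10 bp
  [25,28): 3 bp
  [28,46): 18 bp
  [46,72): 26 bp
  [72,76): 4 bp
  [76,85): 9 bp
  [85,96): 11 bp
  [96,105): 9 bp
  [105,120): 15 bp
  [120,130): 10 bp
  [130,140): 10 bp
  [140,148): 8 bp

[3,4,7,8,8,9,9,10,10,10,11,15,18,26]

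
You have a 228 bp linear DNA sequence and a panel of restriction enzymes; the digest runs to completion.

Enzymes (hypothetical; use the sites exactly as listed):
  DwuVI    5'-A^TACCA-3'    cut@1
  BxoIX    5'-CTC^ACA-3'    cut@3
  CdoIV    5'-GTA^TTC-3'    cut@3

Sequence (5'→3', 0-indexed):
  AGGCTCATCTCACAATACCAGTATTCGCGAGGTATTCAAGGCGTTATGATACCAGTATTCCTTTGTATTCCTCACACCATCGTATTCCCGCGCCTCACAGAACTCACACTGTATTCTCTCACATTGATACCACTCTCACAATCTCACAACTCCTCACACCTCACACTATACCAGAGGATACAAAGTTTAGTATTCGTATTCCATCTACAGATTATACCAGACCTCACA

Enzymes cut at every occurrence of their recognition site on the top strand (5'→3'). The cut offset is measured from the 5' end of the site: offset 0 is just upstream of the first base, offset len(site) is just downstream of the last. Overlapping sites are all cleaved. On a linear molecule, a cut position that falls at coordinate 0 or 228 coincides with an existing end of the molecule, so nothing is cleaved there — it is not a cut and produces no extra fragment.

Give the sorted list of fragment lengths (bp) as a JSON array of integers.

Site scan:
  DwuVI ATACCA/1: at [14, 48, 126, 167, 213] ⇒ [15, 49, 127, 168, 214]
  BxoIX CTCACA/3: at [8, 70, 93, 102, 117, 134, 142, 152, 159, 222] ⇒ [11, 73, 96, 105, 120, 137, 145, 155, 162, 225]
  CdoIV GTATTC/3: at [20, 31, 54, 64, 81, 110, 189, 195] ⇒ [23, 34, 57, 67, 84, 113, 192, 198]

Pooled cuts: [11, 15, 23, 34, 49, 57, 67, 73, 84, 96, 105, 113, 120, 127, 137, 145, 155, 162, 168, 192, 198, 214, 225]

Fragment lengths:
  [0,11): 11 bp
  [11,15): 4 bp
  [15,23): 8 bp
  [23,34): 11 bp
  [34,49): 15 bp
  [49,57): 8 bp
  [57,67): 10 bp
  [67,73): 6 bp
  [73,84): 11 bp
  [84,96): 12 bp
  [96,105): 9 bp
  [105,113): 8 bp
  [113,120): 7 bp
  [120,127): 7 bp
  [127,137): 10 bp
  [137,145): 8 bp
  [145,155): 10 bp
  [155,162): 7 bp
  [162,168): 6 bp
  [168,192): 24 bp
  [192,198): 6 bp
  [198,214): 16 bp
  [214,225): 11 bp
  [225,228): 3 bp

[3,4,6,6,6,7,7,7,8,8,8,8,9,10,10,10,11,11,11,11,12,15,16,24]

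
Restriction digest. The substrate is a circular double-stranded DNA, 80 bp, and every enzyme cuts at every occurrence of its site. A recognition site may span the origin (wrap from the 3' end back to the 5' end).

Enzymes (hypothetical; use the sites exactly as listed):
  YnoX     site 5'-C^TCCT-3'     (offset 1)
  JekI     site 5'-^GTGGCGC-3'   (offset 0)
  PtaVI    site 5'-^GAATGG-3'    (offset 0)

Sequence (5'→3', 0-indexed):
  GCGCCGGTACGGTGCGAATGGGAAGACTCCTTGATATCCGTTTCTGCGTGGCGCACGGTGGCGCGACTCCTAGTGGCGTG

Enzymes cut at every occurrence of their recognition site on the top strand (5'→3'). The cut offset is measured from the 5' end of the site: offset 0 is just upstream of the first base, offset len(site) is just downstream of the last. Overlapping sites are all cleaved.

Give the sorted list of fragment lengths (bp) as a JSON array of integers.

[10,10,10,12,18,20]

Scan for sites:
  YnoX (CTCCT, off=1): starts [26, 66] → cuts [27, 67]
  JekI (GTGGCGC, off=0): starts [47, 57, 77] → cuts [47, 57, 77]
  PtaVI (GAATGG, off=0): starts [15] → cuts [15]

Pooled cuts: [15, 27, 47, 57, 67, 77]

Fragment lengths:
  15→27: 12 bp
  27→47: 20 bp
  47→57: 10 bp
  57→67: 10 bp
  67→77: 10 bp
  77→15 (wrap): 80-77+15 = 18 bp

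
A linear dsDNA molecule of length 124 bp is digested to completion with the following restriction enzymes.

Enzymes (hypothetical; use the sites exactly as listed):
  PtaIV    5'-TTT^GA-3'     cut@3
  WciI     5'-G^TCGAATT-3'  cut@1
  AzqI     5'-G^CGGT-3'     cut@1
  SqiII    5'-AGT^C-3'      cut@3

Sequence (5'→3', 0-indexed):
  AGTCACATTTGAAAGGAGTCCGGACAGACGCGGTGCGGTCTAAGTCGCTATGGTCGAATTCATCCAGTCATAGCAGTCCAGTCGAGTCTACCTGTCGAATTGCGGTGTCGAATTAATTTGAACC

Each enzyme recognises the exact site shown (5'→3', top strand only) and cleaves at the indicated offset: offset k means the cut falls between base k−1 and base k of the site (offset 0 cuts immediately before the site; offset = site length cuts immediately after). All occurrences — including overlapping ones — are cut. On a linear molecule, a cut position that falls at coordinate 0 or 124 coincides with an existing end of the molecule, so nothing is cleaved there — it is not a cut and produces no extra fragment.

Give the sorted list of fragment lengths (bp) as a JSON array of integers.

[3,5,5,5,5,5,7,7,8,8,9,9,10,11,12,15]

Site scan:
  PtaIV (TTTGA, off=3): starts [7, 116] → cuts [10, 119]
  WciI (GTCGAATT, off=1): starts [52, 93, 106] → cuts [53, 94, 107]
  AzqI (GCGGT, off=1): starts [29, 34, 101] → cuts [30, 35, 102]
  SqiII (AGTC, off=3): starts [0, 16, 42, 65, 74, 79, 84] → cuts [3, 19, 45, 68, 77, 82, 87]

Pooled cuts: [3, 10, 19, 30, 35, 45, 53, 68, 77, 82, 87, 94, 102, 107, 119]

Fragments:
  [0,3): 3 bp
  [3,10): 7 bp
  [10,19): 9 bp
  [19,30): 11 bp
  [30,35): 5 bp
  [35,45): 10 bp
  [45,53): 8 bp
  [53,68): 15 bp
  [68,77): 9 bp
  [77,82): 5 bp
  [82,87): 5 bp
  [87,94): 7 bp
  [94,102): 8 bp
  [102,107): 5 bp
  [107,119): 12 bp
  [119,124): 5 bp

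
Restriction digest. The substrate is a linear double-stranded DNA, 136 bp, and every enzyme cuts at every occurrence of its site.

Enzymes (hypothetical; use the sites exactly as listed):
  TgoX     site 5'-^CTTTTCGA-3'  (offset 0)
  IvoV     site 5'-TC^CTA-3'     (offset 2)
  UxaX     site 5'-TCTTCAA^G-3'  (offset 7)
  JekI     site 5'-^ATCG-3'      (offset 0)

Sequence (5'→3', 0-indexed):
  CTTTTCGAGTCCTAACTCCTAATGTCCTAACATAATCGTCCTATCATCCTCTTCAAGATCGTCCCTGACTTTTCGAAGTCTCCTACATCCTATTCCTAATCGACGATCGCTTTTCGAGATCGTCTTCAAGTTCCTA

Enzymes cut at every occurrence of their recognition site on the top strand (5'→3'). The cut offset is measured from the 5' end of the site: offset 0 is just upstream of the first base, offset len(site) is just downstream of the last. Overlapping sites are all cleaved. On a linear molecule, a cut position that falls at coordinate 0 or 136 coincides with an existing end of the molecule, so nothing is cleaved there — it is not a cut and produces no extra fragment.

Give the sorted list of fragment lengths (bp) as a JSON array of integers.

[1,3,3,4,4,6,6,7,7,7,8,8,9,11,11,11,14,16]

Per-enzyme occurrences:
  TgoX (CTTTTCGA, off=0): starts [0, 68, 109] → cuts [68, 109] (position 0 is a terminus of the linear molecule — no cut)
  IvoV (TCCTA, off=2): starts [9, 16, 24, 38, 80, 87, 93, 131] → cuts [11, 18, 26, 40, 82, 89, 95, 133]
  UxaX (TCTTCAAG, off=7): starts [49, 122] → cuts [56, 129]
  JekI (ATCG, off=0): starts [34, 57, 98, 105, 118] → cuts [34, 57, 98, 105, 118]

Pooled cuts: [11, 18, 26, 34, 40, 56, 57, 68, 82, 89, 95, 98, 105, 109, 118, 129, 133]

Fragments:
  [0,11): 11 bp
  [11,18): 7 bp
  [18,26): 8 bp
  [26,34): 8 bp
  [34,40): 6 bp
  [40,56): 16 bp
  [56,57): 1 bp
  [57,68): 11 bp
  [68,82): 14 bp
  [82,89): 7 bp
  [89,95): 6 bp
  [95,98): 3 bp
  [98,105): 7 bp
  [105,109): 4 bp
  [109,118): 9 bp
  [118,129): 11 bp
  [129,133): 4 bp
  [133,136): 3 bp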